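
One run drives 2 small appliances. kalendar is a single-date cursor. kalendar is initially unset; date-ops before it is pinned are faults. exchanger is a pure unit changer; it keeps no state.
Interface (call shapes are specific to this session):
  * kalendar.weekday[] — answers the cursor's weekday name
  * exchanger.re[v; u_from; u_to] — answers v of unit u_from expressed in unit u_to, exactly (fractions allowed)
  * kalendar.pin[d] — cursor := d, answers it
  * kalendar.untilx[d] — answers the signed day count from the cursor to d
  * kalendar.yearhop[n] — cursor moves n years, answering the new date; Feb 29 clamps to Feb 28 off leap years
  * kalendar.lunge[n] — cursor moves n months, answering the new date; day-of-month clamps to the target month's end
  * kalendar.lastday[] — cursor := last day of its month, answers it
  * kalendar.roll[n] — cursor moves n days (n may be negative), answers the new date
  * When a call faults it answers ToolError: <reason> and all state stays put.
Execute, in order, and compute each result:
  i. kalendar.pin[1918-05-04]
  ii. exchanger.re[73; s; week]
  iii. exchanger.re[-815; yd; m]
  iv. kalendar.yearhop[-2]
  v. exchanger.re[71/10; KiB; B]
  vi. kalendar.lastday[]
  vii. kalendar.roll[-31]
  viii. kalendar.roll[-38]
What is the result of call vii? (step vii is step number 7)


Answer: 1916-04-30

Derivation:
% 1. kalendar.pin(d=1918-05-04) => 1918-05-04
% 2. exchanger.re(v=73, u_from=s, u_to=week) => 73/604800
% 3. exchanger.re(v=-815, u_from=yd, u_to=m) => -186309/250
% 4. kalendar.yearhop(n=-2) => 1916-05-04
% 5. exchanger.re(v=71/10, u_from=KiB, u_to=B) => 36352/5
% 6. kalendar.lastday() => 1916-05-31
% 7. kalendar.roll(n=-31) => 1916-04-30
% 8. kalendar.roll(n=-38) => 1916-03-23


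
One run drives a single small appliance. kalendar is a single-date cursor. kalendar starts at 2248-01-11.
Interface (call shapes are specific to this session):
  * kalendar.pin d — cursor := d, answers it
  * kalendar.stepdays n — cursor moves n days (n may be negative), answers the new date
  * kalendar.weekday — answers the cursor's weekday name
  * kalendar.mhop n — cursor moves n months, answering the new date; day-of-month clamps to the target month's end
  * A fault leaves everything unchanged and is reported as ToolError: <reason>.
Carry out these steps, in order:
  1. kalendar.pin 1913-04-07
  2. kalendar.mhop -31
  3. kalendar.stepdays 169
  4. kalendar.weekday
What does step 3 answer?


Act: pin[1913-04-07]
Obs: 1913-04-07
Act: mhop[-31]
Obs: 1910-09-07
Act: stepdays[169]
Obs: 1911-02-23
Act: weekday[]
Obs: Thursday

Answer: 1911-02-23


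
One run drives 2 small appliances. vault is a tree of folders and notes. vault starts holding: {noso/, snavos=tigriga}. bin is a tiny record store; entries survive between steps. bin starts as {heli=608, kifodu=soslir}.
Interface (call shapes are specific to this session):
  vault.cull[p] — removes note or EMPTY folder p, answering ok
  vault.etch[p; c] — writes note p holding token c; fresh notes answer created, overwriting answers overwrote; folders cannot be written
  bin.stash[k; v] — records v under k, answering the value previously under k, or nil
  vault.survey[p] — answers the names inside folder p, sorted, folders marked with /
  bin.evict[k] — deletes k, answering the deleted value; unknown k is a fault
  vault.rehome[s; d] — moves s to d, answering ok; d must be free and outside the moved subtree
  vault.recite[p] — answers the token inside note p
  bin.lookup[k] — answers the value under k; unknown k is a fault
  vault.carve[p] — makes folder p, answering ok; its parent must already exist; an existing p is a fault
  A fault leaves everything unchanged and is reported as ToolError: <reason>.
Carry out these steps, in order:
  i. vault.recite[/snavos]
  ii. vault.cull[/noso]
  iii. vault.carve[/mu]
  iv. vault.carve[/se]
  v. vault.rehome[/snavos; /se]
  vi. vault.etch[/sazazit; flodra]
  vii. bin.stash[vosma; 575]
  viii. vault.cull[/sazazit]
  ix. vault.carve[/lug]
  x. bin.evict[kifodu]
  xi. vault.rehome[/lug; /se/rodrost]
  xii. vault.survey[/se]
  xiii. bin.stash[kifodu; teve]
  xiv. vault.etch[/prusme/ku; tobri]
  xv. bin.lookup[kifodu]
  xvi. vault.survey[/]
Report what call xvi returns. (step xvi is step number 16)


I invoke recite passing p=/snavos, which returns tigriga.
I use cull passing p=/noso, and get ok.
Next I call carve passing p=/mu: ok.
Invoking carve passing p=/se, giving ok.
I run rehome passing s=/snavos, d=/se, → ToolError: exists.
Using etch passing p=/sazazit, c=flodra, giving created.
Next I call stash passing k=vosma, v=575, — result: nil.
I call cull passing p=/sazazit, and observe ok.
Calling carve passing p=/lug, — result: ok.
Now I run evict passing k=kifodu, and get soslir.
Now I run rehome passing s=/lug, d=/se/rodrost, yielding ok.
Calling survey passing p=/se, and get [rodrost/].
Invoking stash passing k=kifodu, v=teve, yielding nil.
Next I call etch passing p=/prusme/ku, c=tobri, giving ToolError: no parent.
Then lookup passing k=kifodu, — result: teve.
I use survey passing p=/, → [mu/, se/, snavos].

Answer: [mu/, se/, snavos]


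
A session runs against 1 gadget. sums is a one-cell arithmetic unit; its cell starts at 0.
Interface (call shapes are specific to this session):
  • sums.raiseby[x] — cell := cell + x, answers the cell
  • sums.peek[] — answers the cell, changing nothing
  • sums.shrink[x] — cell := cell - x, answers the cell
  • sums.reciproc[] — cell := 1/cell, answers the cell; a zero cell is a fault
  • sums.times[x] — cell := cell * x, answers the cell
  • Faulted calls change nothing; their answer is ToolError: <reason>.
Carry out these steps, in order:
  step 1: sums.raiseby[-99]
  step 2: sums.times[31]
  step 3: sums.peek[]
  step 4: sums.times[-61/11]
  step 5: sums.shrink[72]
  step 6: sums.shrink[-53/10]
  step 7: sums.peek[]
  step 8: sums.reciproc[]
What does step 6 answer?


>> sums.raiseby(x: -99)
<< -99
>> sums.times(x: 31)
<< -3069
>> sums.peek()
<< -3069
>> sums.times(x: -61/11)
<< 17019
>> sums.shrink(x: 72)
<< 16947
>> sums.shrink(x: -53/10)
<< 169523/10
>> sums.peek()
<< 169523/10
>> sums.reciproc()
<< 10/169523

Answer: 169523/10


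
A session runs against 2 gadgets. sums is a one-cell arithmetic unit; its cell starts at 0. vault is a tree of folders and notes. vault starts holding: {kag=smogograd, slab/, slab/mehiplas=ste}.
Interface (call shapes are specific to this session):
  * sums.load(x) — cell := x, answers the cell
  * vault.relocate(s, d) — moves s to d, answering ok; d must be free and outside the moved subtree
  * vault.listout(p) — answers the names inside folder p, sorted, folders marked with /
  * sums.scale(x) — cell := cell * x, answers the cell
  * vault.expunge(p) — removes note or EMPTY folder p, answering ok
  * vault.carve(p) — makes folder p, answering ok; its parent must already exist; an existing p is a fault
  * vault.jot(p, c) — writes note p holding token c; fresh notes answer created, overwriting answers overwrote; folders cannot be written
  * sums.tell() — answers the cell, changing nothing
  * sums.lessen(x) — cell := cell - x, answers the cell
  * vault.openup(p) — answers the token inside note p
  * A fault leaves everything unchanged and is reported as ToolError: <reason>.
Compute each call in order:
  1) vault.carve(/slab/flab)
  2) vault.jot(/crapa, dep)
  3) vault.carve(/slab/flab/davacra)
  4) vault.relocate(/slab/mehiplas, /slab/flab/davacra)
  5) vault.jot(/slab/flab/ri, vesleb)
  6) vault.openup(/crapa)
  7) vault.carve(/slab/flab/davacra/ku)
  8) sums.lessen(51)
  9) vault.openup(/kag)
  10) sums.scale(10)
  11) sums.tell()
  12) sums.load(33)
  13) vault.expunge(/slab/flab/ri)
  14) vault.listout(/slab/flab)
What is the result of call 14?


Answer: [davacra/]

Derivation:
% vault.carve p→/slab/flab
[out] ok
% vault.jot p→/crapa c→dep
[out] created
% vault.carve p→/slab/flab/davacra
[out] ok
% vault.relocate s→/slab/mehiplas d→/slab/flab/davacra
[out] ToolError: exists
% vault.jot p→/slab/flab/ri c→vesleb
[out] created
% vault.openup p→/crapa
[out] dep
% vault.carve p→/slab/flab/davacra/ku
[out] ok
% sums.lessen x→51
[out] -51
% vault.openup p→/kag
[out] smogograd
% sums.scale x→10
[out] -510
% sums.tell
[out] -510
% sums.load x→33
[out] 33
% vault.expunge p→/slab/flab/ri
[out] ok
% vault.listout p→/slab/flab
[out] [davacra/]


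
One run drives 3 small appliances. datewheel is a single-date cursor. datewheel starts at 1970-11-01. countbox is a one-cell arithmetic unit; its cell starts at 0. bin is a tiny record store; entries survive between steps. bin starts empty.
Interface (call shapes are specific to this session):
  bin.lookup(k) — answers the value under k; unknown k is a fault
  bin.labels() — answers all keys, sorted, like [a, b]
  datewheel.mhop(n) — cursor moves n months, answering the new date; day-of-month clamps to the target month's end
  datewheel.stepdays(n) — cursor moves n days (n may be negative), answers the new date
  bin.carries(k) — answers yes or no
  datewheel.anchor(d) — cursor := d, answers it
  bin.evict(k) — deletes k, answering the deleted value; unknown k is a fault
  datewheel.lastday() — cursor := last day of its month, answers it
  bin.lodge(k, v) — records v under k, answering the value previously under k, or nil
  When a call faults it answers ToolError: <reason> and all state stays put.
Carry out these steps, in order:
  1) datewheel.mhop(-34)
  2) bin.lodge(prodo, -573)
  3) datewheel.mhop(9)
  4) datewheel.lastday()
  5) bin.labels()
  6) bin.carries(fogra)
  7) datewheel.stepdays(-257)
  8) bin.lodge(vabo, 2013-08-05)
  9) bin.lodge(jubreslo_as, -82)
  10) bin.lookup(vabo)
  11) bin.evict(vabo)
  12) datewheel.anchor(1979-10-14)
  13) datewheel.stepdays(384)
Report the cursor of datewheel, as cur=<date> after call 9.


-> datewheel.mhop(n: -34)
<- 1968-01-01
-> bin.lodge(k: prodo, v: -573)
<- nil
-> datewheel.mhop(n: 9)
<- 1968-10-01
-> datewheel.lastday()
<- 1968-10-31
-> bin.labels()
<- [prodo]
-> bin.carries(k: fogra)
<- no
-> datewheel.stepdays(n: -257)
<- 1968-02-17
-> bin.lodge(k: vabo, v: 2013-08-05)
<- nil
-> bin.lodge(k: jubreslo_as, v: -82)
<- nil
-> bin.lookup(k: vabo)
<- 2013-08-05
-> bin.evict(k: vabo)
<- 2013-08-05
-> datewheel.anchor(d: 1979-10-14)
<- 1979-10-14
-> datewheel.stepdays(n: 384)
<- 1980-11-01

Answer: cur=1968-02-17


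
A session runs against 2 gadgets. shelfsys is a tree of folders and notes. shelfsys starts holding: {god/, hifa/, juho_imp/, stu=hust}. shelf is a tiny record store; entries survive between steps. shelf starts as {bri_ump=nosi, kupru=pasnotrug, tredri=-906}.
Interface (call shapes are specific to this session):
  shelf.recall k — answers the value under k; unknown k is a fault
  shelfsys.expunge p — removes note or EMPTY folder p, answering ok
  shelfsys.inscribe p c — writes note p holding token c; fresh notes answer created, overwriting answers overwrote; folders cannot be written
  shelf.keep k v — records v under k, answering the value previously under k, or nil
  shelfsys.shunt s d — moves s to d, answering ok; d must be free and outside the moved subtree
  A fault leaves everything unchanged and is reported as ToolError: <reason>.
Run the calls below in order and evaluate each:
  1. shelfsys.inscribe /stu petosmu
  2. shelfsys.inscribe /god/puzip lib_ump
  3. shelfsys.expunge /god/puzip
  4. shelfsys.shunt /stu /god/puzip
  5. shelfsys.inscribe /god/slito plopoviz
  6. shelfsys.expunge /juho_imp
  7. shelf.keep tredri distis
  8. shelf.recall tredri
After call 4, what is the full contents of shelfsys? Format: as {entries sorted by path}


Next I call shelfsys.inscribe using p='/stu', c='petosmu', and see overwrote.
Next I call shelfsys.inscribe using p='/god/puzip', c='lib_ump', and observe created.
I try shelfsys.expunge using p='/god/puzip', and observe ok.
Now I run shelfsys.shunt using s='/stu', d='/god/puzip', and observe ok.
Then shelfsys.inscribe using p='/god/slito', c='plopoviz', and observe created.
Invoking shelfsys.expunge using p='/juho_imp', yielding ok.
I run shelf.keep using k='tredri', v='distis', and see -906.
I invoke shelf.recall using k='tredri', and get distis.

Answer: {god/, god/puzip=petosmu, hifa/, juho_imp/}


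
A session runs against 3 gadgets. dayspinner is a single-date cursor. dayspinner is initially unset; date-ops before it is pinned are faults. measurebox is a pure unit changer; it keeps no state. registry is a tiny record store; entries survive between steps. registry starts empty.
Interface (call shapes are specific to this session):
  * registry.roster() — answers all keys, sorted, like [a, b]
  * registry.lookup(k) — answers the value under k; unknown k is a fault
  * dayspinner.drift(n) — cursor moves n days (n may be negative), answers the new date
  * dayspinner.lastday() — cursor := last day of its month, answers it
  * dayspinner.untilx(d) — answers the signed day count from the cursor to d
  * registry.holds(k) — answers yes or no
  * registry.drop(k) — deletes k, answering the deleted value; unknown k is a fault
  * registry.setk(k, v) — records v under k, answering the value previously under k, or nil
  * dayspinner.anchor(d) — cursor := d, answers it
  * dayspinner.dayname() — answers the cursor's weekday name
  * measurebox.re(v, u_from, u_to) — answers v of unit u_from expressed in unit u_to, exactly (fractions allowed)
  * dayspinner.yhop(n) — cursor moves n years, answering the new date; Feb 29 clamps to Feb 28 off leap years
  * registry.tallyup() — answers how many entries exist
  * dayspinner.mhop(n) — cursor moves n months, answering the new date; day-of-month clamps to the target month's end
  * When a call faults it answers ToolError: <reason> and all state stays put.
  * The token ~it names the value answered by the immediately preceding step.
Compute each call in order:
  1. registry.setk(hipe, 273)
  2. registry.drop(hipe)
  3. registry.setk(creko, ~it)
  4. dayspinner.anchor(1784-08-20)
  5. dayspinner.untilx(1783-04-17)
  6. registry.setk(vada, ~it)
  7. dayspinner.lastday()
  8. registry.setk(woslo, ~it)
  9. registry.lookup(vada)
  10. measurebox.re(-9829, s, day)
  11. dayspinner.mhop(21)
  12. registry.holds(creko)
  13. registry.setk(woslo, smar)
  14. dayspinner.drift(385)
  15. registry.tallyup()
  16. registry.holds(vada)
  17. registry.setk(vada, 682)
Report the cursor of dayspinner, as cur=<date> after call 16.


→ setk(k: hipe, v: 273)
← nil
→ drop(k: hipe)
← 273
→ setk(k: creko, v: ~it)
← nil
→ anchor(d: 1784-08-20)
← 1784-08-20
→ untilx(d: 1783-04-17)
← -491
→ setk(k: vada, v: ~it)
← nil
→ lastday()
← 1784-08-31
→ setk(k: woslo, v: ~it)
← nil
→ lookup(k: vada)
← -491
→ re(v: -9829, u_from: s, u_to: day)
← -9829/86400
→ mhop(n: 21)
← 1786-05-31
→ holds(k: creko)
← yes
→ setk(k: woslo, v: smar)
← 1784-08-31
→ drift(n: 385)
← 1787-06-20
→ tallyup()
← 3
→ holds(k: vada)
← yes
→ setk(k: vada, v: 682)
← -491

Answer: cur=1787-06-20


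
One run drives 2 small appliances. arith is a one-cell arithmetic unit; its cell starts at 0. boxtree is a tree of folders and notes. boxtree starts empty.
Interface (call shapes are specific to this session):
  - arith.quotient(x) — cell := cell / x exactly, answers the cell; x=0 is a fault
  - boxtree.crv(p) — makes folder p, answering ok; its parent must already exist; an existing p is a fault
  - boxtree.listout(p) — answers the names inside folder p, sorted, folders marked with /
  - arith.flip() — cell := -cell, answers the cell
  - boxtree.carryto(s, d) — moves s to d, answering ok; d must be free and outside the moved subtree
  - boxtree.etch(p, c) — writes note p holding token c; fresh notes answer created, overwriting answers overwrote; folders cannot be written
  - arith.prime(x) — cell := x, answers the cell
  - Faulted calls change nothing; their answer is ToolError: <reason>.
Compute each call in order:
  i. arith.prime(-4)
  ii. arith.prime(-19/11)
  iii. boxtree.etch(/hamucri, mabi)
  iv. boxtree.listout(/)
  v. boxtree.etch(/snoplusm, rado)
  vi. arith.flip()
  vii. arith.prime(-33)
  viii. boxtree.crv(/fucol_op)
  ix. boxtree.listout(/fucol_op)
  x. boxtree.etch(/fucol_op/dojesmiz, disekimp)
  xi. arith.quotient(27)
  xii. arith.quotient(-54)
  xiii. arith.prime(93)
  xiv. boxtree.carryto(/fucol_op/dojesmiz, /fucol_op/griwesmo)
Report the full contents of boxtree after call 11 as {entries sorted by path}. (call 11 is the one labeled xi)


>>> prime x→-4
:: -4
>>> prime x→-19/11
:: -19/11
>>> etch p→/hamucri c→mabi
:: created
>>> listout p→/
:: [hamucri]
>>> etch p→/snoplusm c→rado
:: created
>>> flip
:: 19/11
>>> prime x→-33
:: -33
>>> crv p→/fucol_op
:: ok
>>> listout p→/fucol_op
:: []
>>> etch p→/fucol_op/dojesmiz c→disekimp
:: created
>>> quotient x→27
:: -11/9
>>> quotient x→-54
:: 11/486
>>> prime x→93
:: 93
>>> carryto s→/fucol_op/dojesmiz d→/fucol_op/griwesmo
:: ok

Answer: {fucol_op/, fucol_op/dojesmiz=disekimp, hamucri=mabi, snoplusm=rado}


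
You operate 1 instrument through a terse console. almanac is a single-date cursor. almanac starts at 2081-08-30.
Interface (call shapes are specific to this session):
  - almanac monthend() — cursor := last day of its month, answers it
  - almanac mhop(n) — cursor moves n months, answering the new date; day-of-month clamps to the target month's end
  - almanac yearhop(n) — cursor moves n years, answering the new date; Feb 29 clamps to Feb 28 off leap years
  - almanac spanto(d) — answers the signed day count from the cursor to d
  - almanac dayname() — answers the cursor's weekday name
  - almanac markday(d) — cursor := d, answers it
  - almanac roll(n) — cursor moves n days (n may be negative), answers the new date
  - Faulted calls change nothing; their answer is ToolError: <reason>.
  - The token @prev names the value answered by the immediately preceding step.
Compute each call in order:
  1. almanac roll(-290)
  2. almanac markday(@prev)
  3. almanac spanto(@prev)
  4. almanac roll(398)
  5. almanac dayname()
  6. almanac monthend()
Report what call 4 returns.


Answer: 2081-12-16

Derivation:
→ almanac roll(n='-290')
← 2080-11-13
→ almanac markday(d='@prev')
← 2080-11-13
→ almanac spanto(d='@prev')
← 0
→ almanac roll(n='398')
← 2081-12-16
→ almanac dayname()
← Tuesday
→ almanac monthend()
← 2081-12-31


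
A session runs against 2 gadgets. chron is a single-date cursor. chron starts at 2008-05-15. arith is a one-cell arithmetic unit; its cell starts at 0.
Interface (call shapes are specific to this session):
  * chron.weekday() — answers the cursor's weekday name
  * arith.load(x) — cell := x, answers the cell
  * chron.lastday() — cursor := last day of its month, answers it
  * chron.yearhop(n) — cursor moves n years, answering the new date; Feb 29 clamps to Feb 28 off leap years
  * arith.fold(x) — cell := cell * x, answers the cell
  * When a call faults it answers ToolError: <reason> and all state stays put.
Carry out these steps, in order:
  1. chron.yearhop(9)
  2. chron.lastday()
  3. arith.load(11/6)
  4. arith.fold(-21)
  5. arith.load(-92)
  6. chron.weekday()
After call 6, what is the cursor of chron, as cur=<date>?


Answer: cur=2017-05-31

Derivation:
Do: yearhop[n='9']
See: 2017-05-15
Do: lastday[]
See: 2017-05-31
Do: load[x='11/6']
See: 11/6
Do: fold[x='-21']
See: -77/2
Do: load[x='-92']
See: -92
Do: weekday[]
See: Wednesday


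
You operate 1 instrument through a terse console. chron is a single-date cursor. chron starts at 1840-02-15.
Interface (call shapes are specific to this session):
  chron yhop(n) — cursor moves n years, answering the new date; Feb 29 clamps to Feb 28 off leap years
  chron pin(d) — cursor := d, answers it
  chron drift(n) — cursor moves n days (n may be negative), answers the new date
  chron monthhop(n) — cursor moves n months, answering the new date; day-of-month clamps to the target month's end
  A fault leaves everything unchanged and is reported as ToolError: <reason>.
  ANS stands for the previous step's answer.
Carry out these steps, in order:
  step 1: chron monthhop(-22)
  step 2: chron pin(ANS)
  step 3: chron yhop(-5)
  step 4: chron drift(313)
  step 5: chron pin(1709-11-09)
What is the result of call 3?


>> chron monthhop(n=-22)
<< 1838-04-15
>> chron pin(d=ANS)
<< 1838-04-15
>> chron yhop(n=-5)
<< 1833-04-15
>> chron drift(n=313)
<< 1834-02-22
>> chron pin(d=1709-11-09)
<< 1709-11-09

Answer: 1833-04-15


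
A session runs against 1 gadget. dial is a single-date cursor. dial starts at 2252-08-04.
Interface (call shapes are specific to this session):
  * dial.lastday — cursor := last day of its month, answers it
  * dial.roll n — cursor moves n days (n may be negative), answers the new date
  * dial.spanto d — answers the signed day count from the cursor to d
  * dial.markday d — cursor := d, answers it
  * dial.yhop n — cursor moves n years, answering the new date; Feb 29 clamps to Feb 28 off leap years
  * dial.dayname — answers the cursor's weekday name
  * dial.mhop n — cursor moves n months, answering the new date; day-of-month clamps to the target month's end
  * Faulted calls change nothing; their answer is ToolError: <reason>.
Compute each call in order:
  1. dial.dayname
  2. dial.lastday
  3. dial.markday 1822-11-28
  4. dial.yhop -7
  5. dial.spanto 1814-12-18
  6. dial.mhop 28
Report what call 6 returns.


Now I run dayname, → Wednesday.
Next I call lastday, — result: 2252-08-31.
I invoke markday using d='1822-11-28', and observe 1822-11-28.
Calling yhop using n='-7', → 1815-11-28.
Now I run spanto using d='1814-12-18', and observe -345.
Then mhop using n='28', and observe 1818-03-28.

Answer: 1818-03-28


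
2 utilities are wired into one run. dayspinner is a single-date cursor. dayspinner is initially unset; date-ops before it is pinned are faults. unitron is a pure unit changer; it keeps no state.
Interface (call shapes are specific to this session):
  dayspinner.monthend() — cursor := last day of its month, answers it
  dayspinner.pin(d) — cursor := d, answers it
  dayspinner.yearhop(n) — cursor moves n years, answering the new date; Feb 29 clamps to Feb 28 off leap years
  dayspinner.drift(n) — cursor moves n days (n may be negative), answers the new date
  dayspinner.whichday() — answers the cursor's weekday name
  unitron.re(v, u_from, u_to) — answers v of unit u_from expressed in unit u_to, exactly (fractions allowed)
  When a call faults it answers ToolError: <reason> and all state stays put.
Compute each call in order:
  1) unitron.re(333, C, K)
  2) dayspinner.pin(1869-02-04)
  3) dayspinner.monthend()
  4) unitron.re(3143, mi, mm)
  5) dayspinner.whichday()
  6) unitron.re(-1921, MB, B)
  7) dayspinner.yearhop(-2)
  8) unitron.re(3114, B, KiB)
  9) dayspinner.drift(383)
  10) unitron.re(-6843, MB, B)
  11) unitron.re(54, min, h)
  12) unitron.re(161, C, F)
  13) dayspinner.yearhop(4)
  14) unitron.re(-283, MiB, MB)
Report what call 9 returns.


Answer: 1868-03-17

Derivation:
;; unitron.re(333, C, K) => 12123/20
;; dayspinner.pin(1869-02-04) => 1869-02-04
;; dayspinner.monthend() => 1869-02-28
;; unitron.re(3143, mi, mm) => 5058168192
;; dayspinner.whichday() => Sunday
;; unitron.re(-1921, MB, B) => -1921000000
;; dayspinner.yearhop(-2) => 1867-02-28
;; unitron.re(3114, B, KiB) => 1557/512
;; dayspinner.drift(383) => 1868-03-17
;; unitron.re(-6843, MB, B) => -6843000000
;; unitron.re(54, min, h) => 9/10
;; unitron.re(161, C, F) => 1609/5
;; dayspinner.yearhop(4) => 1872-03-17
;; unitron.re(-283, MiB, MB) => -4636672/15625


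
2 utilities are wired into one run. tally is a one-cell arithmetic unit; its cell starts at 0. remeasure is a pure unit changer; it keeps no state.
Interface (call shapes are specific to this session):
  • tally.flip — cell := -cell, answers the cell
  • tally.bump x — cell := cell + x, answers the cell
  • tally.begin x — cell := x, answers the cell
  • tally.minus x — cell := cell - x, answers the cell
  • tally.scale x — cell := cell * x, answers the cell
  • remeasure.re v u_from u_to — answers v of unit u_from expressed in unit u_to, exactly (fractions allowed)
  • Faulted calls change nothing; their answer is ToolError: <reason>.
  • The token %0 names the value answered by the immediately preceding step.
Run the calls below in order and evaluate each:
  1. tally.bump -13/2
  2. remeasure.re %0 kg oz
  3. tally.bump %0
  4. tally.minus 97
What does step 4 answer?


Now I run tally.bump passing x→-13/2: -13/2.
I run remeasure.re passing v→%0, u_from→kg, u_to→oz, and see -10400000000/45359237.
I use tally.bump passing x→%0, which returns -21389670081/90718474.
I run tally.minus passing x→97: -30189362059/90718474.

Answer: -30189362059/90718474


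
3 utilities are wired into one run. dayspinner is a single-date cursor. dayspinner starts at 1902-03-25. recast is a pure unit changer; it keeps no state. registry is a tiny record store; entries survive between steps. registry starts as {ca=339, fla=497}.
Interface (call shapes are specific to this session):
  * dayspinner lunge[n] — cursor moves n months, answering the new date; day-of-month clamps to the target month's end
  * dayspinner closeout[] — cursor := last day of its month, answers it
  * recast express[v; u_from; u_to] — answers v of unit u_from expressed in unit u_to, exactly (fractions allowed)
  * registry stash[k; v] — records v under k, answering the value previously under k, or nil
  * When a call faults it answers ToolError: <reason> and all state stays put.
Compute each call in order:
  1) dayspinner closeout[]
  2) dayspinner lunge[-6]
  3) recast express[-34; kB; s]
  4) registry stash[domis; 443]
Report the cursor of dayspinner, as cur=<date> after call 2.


Step: dayspinner closeout[]
Result: 1902-03-31
Step: dayspinner lunge[n=-6]
Result: 1901-09-30
Step: recast express[v=-34; u_from=kB; u_to=s]
Result: ToolError: incompatible units
Step: registry stash[k=domis; v=443]
Result: nil

Answer: cur=1901-09-30


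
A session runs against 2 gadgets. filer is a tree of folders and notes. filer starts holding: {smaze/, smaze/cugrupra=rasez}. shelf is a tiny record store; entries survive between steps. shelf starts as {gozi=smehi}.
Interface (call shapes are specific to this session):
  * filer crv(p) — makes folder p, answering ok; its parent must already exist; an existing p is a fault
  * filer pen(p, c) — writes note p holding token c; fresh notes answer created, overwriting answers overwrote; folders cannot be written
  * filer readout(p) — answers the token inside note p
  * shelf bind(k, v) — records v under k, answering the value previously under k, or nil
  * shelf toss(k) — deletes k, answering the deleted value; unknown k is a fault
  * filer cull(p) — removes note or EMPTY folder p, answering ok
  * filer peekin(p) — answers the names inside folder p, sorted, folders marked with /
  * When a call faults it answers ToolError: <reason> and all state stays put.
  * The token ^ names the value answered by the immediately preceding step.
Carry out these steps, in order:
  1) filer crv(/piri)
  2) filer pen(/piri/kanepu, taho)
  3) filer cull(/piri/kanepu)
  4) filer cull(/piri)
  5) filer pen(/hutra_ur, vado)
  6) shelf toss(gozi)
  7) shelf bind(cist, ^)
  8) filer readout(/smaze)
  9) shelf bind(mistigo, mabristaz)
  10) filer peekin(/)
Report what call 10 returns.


I invoke filer crv with /piri, and get ok.
Using filer pen with /piri/kanepu, taho, → created.
I try filer cull with /piri/kanepu, → ok.
Using filer cull with /piri, and observe ok.
Calling filer pen with /hutra_ur, vado: created.
Then shelf toss with gozi, — result: smehi.
I try shelf bind with cist, ^, — result: nil.
Using filer readout with /smaze, and see ToolError: is a directory.
Next I call shelf bind with mistigo, mabristaz, — result: nil.
Invoking filer peekin with /, and see [hutra_ur, smaze/].

Answer: [hutra_ur, smaze/]


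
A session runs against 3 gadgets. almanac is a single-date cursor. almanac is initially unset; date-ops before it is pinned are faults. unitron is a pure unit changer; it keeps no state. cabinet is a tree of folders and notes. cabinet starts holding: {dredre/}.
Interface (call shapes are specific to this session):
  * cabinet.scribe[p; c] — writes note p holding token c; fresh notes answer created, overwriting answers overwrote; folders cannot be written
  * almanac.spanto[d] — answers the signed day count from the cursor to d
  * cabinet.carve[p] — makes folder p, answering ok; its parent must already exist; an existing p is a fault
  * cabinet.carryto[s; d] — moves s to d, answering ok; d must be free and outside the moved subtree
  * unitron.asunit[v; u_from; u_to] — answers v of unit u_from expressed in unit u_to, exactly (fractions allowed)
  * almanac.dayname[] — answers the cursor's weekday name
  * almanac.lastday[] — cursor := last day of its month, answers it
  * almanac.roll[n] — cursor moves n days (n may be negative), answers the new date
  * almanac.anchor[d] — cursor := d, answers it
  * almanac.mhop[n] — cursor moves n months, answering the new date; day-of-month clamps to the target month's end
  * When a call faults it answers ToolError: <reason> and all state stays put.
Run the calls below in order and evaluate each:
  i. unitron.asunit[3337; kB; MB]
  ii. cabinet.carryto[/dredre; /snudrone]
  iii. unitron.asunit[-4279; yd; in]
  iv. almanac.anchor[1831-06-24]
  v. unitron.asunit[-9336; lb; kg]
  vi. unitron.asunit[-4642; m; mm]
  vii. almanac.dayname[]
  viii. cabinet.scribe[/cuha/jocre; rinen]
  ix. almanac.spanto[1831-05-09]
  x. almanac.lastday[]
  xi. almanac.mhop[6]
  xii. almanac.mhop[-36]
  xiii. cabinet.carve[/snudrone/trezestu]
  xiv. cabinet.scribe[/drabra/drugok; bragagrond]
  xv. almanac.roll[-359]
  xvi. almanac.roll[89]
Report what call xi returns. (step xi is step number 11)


Answer: 1831-12-30

Derivation:
-> asunit(v→3337, u_from→kB, u_to→MB)
<- 3337/1000
-> carryto(s→/dredre, d→/snudrone)
<- ok
-> asunit(v→-4279, u_from→yd, u_to→in)
<- -154044
-> anchor(d→1831-06-24)
<- 1831-06-24
-> asunit(v→-9336, u_from→lb, u_to→kg)
<- -52934229579/12500000
-> asunit(v→-4642, u_from→m, u_to→mm)
<- -4642000
-> dayname()
<- Friday
-> scribe(p→/cuha/jocre, c→rinen)
<- ToolError: no parent
-> spanto(d→1831-05-09)
<- -46
-> lastday()
<- 1831-06-30
-> mhop(n→6)
<- 1831-12-30
-> mhop(n→-36)
<- 1828-12-30
-> carve(p→/snudrone/trezestu)
<- ok
-> scribe(p→/drabra/drugok, c→bragagrond)
<- ToolError: no parent
-> roll(n→-359)
<- 1828-01-06
-> roll(n→89)
<- 1828-04-04


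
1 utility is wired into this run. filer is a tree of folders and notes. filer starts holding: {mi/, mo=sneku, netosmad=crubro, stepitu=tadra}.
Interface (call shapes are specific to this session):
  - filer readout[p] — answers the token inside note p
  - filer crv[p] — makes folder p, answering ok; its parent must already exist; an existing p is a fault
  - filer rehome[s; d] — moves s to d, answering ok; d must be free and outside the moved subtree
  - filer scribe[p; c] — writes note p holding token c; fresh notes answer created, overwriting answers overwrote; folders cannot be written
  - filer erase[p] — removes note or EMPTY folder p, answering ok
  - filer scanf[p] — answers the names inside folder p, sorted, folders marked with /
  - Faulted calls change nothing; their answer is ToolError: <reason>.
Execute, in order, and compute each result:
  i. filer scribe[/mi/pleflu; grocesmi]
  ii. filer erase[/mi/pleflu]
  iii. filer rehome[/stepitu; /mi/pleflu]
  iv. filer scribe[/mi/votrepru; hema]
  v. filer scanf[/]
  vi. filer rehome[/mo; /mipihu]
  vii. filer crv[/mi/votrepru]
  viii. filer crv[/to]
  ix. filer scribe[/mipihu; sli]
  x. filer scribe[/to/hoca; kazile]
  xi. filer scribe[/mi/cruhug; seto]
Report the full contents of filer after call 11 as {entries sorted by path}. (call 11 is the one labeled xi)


Answer: {mi/, mi/cruhug=seto, mi/pleflu=tadra, mi/votrepru=hema, mipihu=sli, netosmad=crubro, to/, to/hoca=kazile}

Derivation:
% 1. filer scribe(p: /mi/pleflu, c: grocesmi) -> created
% 2. filer erase(p: /mi/pleflu) -> ok
% 3. filer rehome(s: /stepitu, d: /mi/pleflu) -> ok
% 4. filer scribe(p: /mi/votrepru, c: hema) -> created
% 5. filer scanf(p: /) -> [mi/, mo, netosmad]
% 6. filer rehome(s: /mo, d: /mipihu) -> ok
% 7. filer crv(p: /mi/votrepru) -> ToolError: exists
% 8. filer crv(p: /to) -> ok
% 9. filer scribe(p: /mipihu, c: sli) -> overwrote
% 10. filer scribe(p: /to/hoca, c: kazile) -> created
% 11. filer scribe(p: /mi/cruhug, c: seto) -> created


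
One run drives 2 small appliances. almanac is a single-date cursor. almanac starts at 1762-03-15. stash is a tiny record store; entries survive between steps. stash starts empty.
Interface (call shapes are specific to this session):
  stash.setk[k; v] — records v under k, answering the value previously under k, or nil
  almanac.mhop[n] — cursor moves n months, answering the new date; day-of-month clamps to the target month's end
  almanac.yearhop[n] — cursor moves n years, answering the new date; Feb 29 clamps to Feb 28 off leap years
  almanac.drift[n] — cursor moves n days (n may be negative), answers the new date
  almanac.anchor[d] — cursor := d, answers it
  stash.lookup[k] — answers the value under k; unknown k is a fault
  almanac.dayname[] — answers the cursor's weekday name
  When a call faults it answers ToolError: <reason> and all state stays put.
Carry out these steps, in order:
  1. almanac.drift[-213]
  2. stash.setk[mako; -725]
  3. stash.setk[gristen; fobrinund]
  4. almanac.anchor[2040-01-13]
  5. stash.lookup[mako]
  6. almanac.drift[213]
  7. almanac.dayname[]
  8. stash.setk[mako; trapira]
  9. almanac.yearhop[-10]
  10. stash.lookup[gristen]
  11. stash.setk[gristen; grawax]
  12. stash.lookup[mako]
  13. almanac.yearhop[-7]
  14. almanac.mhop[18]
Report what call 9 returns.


~$ almanac.drift n=-213
= 1761-08-14
~$ stash.setk k=mako v=-725
= nil
~$ stash.setk k=gristen v=fobrinund
= nil
~$ almanac.anchor d=2040-01-13
= 2040-01-13
~$ stash.lookup k=mako
= -725
~$ almanac.drift n=213
= 2040-08-13
~$ almanac.dayname
= Monday
~$ stash.setk k=mako v=trapira
= -725
~$ almanac.yearhop n=-10
= 2030-08-13
~$ stash.lookup k=gristen
= fobrinund
~$ stash.setk k=gristen v=grawax
= fobrinund
~$ stash.lookup k=mako
= trapira
~$ almanac.yearhop n=-7
= 2023-08-13
~$ almanac.mhop n=18
= 2025-02-13

Answer: 2030-08-13


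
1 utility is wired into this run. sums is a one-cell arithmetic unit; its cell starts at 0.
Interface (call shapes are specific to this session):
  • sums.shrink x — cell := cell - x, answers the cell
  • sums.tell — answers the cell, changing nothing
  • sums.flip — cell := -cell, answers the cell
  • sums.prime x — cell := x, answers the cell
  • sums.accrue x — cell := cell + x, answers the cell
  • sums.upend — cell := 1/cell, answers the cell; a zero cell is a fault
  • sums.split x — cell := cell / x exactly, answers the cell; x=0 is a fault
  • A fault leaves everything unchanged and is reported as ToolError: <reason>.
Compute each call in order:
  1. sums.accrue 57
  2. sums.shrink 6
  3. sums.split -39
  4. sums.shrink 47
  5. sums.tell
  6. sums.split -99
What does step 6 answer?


Answer: 628/1287

Derivation:
Next I call sums.accrue passing x=57, which returns 57.
Next I call sums.shrink passing x=6, → 51.
Next I call sums.split passing x=-39, yielding -17/13.
I invoke sums.shrink passing x=47, yielding -628/13.
I call sums.tell, → -628/13.
I call sums.split passing x=-99, and get 628/1287.


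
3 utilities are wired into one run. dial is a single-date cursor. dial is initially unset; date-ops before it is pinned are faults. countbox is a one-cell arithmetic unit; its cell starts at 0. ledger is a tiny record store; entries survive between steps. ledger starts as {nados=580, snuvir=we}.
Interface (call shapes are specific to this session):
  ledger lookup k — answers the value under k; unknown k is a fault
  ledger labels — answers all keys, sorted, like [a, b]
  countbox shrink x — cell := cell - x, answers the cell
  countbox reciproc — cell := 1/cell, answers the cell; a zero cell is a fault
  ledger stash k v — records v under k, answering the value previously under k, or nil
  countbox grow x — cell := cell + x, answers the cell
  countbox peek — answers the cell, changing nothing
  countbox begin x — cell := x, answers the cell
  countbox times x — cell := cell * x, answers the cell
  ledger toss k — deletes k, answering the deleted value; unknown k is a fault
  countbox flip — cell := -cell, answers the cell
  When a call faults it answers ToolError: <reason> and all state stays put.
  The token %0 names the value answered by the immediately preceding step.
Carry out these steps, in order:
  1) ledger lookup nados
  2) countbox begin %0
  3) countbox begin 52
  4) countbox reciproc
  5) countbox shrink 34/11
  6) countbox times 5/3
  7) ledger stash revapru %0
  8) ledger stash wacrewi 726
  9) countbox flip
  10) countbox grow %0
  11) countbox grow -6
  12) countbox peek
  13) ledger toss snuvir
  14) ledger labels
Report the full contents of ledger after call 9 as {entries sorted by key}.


Answer: {nados=580, revapru=-8785/1716, snuvir=we, wacrewi=726}

Derivation:
> ledger lookup k=nados
= 580
> countbox begin x=%0
= 580
> countbox begin x=52
= 52
> countbox reciproc
= 1/52
> countbox shrink x=34/11
= -1757/572
> countbox times x=5/3
= -8785/1716
> ledger stash k=revapru v=%0
= nil
> ledger stash k=wacrewi v=726
= nil
> countbox flip
= 8785/1716
> countbox grow x=%0
= 8785/858
> countbox grow x=-6
= 3637/858
> countbox peek
= 3637/858
> ledger toss k=snuvir
= we
> ledger labels
= [nados, revapru, wacrewi]


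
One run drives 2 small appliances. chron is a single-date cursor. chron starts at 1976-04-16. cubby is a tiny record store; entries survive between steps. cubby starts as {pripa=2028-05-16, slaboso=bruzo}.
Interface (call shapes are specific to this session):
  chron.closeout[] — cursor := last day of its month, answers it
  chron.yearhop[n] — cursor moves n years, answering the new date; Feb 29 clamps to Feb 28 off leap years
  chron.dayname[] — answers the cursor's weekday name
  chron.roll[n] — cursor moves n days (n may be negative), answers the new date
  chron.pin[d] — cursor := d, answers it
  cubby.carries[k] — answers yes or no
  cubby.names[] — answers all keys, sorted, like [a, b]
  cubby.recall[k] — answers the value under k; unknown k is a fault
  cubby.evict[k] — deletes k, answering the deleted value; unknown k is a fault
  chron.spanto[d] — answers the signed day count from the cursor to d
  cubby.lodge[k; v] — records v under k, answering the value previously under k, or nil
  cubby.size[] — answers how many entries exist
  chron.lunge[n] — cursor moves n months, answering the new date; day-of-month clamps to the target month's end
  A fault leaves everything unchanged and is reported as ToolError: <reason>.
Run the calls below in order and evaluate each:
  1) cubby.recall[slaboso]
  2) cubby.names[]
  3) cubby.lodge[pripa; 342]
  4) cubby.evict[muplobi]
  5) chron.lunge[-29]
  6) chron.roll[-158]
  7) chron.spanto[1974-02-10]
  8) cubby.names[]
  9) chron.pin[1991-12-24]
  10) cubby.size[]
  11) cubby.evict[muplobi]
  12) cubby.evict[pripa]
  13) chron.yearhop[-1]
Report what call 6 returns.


$ cubby.recall k→slaboso
[out] bruzo
$ cubby.names
[out] [pripa, slaboso]
$ cubby.lodge k→pripa v→342
[out] 2028-05-16
$ cubby.evict k→muplobi
[out] ToolError: no such key muplobi
$ chron.lunge n→-29
[out] 1973-11-16
$ chron.roll n→-158
[out] 1973-06-11
$ chron.spanto d→1974-02-10
[out] 244
$ cubby.names
[out] [pripa, slaboso]
$ chron.pin d→1991-12-24
[out] 1991-12-24
$ cubby.size
[out] 2
$ cubby.evict k→muplobi
[out] ToolError: no such key muplobi
$ cubby.evict k→pripa
[out] 342
$ chron.yearhop n→-1
[out] 1990-12-24

Answer: 1973-06-11


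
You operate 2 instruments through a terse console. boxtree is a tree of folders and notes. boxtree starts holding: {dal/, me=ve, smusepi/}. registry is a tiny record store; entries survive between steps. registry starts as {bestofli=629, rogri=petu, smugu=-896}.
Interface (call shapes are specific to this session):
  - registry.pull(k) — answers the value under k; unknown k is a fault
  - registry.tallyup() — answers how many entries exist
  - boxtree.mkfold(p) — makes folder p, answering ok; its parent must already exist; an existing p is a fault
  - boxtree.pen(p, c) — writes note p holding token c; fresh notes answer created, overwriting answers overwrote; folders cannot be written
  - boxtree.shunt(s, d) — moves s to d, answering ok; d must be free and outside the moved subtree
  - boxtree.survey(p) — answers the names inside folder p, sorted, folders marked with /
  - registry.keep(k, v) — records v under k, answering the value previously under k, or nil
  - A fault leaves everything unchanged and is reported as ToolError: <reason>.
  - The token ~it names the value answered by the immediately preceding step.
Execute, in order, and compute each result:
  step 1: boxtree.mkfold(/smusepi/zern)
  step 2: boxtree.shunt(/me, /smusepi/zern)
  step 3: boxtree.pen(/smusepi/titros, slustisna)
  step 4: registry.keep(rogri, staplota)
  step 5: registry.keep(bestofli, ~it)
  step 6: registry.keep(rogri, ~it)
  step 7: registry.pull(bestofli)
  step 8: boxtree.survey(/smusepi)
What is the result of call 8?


Answer: [titros, zern/]

Derivation:
I run mkfold on p→/smusepi/zern, and see ok.
Invoking shunt on s→/me, d→/smusepi/zern, — result: ToolError: exists.
Now I run pen on p→/smusepi/titros, c→slustisna, giving created.
I invoke keep on k→rogri, v→staplota, giving petu.
I use keep on k→bestofli, v→~it, which returns 629.
I use keep on k→rogri, v→~it, giving staplota.
Next I call pull on k→bestofli, which returns petu.
Calling survey on p→/smusepi, → [titros, zern/].
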